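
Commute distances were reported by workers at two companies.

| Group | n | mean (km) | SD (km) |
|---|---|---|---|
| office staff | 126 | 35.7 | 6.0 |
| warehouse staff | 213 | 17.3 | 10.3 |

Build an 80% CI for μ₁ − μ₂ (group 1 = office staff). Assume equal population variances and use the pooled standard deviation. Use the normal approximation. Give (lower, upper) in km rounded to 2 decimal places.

(17.11, 19.69)

Pooled variance s_p² = [125·6.0² + 212·10.3²] / (126+213−2) = 80.0922, so s_p = 8.9494.
SE_diff = s_p·√(1/n₁ + 1/n₂) = 8.9494·√(1/126 + 1/213) = 1.0058.
z* = 1.282; margin = 1.282 × 1.0058 = 1.2894.
Difference = 35.7 − 17.3 = 18.4000.
18.4000 ± 1.2894 → (17.11, 19.69).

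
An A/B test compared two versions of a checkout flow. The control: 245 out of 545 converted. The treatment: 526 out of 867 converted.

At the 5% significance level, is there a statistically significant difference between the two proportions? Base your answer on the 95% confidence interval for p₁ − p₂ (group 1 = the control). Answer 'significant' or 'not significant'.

significant

Sample proportions: 245/545 = 0.4495, 526/867 = 0.6067.
Each SE is √(p̂(1−p̂)/n): √(0.4495·0.5505/545) = 0.02131 and √(0.6067·0.3933/867) = 0.01659.
SE(p̂₁ − p̂₂) = √(SE₁² + SE₂²) = √(0.0004541161 + 0.0002752281) = 0.02701, since the two samples are independent.
At 95% confidence z* = 1.960; margin = 1.960 × 0.02701 = 0.05294.
The difference is 0.4495 − 0.6067 = -0.1572, so the interval is -0.1572 ± 0.05294 = (-0.21014, -0.10426).
The interval (-0.21014, -0.10426) does not contain 0, so the difference is significant.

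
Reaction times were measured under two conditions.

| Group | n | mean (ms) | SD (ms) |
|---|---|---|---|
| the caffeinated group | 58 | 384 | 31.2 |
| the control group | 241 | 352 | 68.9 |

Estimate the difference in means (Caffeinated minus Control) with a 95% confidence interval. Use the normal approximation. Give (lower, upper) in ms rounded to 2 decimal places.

SE₁ = s₁/√n₁ = 31.2/√58 = 4.0968; SE₂ = 68.9/√241 = 4.4382.
Independent samples, unequal variances: SE_diff = √(SE₁² + SE₂²) = √(16.78377024 + 19.69761924) = 6.0400.
z* = 1.960, so margin of error = 1.960 × 6.0400 = 11.8384.
Difference in means = 384 − 352 = 32.0000.
32.0000 ± 11.8384 → (20.16, 43.84).

(20.16, 43.84)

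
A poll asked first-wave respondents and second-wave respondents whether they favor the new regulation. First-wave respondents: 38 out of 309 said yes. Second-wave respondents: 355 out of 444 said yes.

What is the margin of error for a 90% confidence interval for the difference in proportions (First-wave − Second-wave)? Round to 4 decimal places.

0.0438

p̂₁ = 38/309 = 0.1230 and p̂₂ = 355/444 = 0.7995.
SE₁ = √(p̂₁(1−p̂₁)/n₁) = √(0.1230·0.8770/309) = 0.01868; SE₂ = √(0.7995·0.2005/444) = 0.01900.
Independent samples: SE of the difference = √(SE₁² + SE₂²) = √(0.0003489424 + 0.000361) = 0.02664.
z* for 90% confidence is 1.645, so the margin of error is 1.645 × 0.02664 = 0.04382.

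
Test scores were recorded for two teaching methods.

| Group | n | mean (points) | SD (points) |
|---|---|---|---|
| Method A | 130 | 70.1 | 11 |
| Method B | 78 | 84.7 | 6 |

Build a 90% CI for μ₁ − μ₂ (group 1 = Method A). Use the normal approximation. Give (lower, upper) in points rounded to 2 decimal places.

SE₁ = s₁/√n₁ = 11/√130 = 0.9648; SE₂ = 6/√78 = 0.6794.
Independent samples, unequal variances: SE_diff = √(SE₁² + SE₂²) = √(0.93083904 + 0.46158436) = 1.1800.
z* = 1.645, so margin of error = 1.645 × 1.1800 = 1.9411.
Difference in means = 70.1 − 84.7 = -14.6000.
-14.6000 ± 1.9411 → (-16.54, -12.66).

(-16.54, -12.66)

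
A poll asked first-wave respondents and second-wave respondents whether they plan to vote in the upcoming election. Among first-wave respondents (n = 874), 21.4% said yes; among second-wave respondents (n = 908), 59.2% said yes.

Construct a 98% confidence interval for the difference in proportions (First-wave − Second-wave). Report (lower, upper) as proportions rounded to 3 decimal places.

Each SE is √(p̂(1−p̂)/n): √(0.2140·0.7860/874) = 0.01387 and √(0.5920·0.4080/908) = 0.01631.
SE(p̂₁ − p̂₂) = √(SE₁² + SE₂²) = √(0.0001923769 + 0.0002660161) = 0.02141, since the two samples are independent.
At 98% confidence z* = 2.326; margin = 2.326 × 0.02141 = 0.04980.
The difference is 0.2140 − 0.5920 = -0.3780, so the interval is -0.3780 ± 0.04980 = (-0.428, -0.328).

(-0.428, -0.328)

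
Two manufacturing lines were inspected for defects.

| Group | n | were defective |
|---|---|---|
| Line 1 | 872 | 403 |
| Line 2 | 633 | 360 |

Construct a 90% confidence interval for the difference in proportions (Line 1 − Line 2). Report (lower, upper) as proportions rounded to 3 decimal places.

Sample proportions: 403/872 = 0.4622, 360/633 = 0.5687.
Each SE is √(p̂(1−p̂)/n): √(0.4622·0.5378/872) = 0.01688 and √(0.5687·0.4313/633) = 0.01968.
SE(p̂₁ − p̂₂) = √(SE₁² + SE₂²) = √(0.0002849344 + 0.0003873024) = 0.02593, since the two samples are independent.
At 90% confidence z* = 1.645; margin = 1.645 × 0.02593 = 0.04265.
The difference is 0.4622 − 0.5687 = -0.1065, so the interval is -0.1065 ± 0.04265 = (-0.149, -0.064).

(-0.149, -0.064)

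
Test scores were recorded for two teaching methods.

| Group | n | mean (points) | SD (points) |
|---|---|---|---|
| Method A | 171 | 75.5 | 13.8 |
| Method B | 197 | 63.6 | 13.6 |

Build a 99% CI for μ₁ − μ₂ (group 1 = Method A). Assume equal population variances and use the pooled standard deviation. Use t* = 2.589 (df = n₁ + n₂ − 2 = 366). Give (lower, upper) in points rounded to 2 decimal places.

(8.19, 15.61)

s_p = √[((n₁−1)s₁² + (n₂−1)s₂²)/(n₁+n₂−2)] = √[(170·13.8² + 196·13.6²)/366] = 13.6933.
SE = 13.6933·√(1/171 + 1/197) = 1.4312.
With t* = 2.589, margin = 2.589 × 1.4312 = 3.7054.
x̄₁ − x̄₂ = 75.5 − 63.6 = 11.9000; interval 11.9000 ± 3.7054 = (8.19, 15.61).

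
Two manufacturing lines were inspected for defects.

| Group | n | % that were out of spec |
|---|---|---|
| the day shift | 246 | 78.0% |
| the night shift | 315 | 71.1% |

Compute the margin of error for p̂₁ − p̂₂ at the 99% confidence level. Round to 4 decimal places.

0.0946

Each SE is √(p̂(1−p̂)/n): √(0.7800·0.2200/246) = 0.02641 and √(0.7110·0.2890/315) = 0.02554.
SE(p̂₁ − p̂₂) = √(SE₁² + SE₂²) = √(0.0006974881 + 0.0006522916) = 0.03674, since the two samples are independent.
At 99% confidence z* = 2.576; margin = 2.576 × 0.03674 = 0.09464.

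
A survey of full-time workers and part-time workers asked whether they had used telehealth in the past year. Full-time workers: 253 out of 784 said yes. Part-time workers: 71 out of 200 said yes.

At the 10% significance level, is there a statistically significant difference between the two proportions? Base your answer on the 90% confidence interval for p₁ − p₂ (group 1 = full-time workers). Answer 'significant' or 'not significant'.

not significant

First, p̂₁ = 253/784 = 0.3227; p̂₂ = 71/200 = 0.3550.
The two standard errors are √(0.3227×0.6773/784) = 0.01670 and √(0.3550×0.6450/200) = 0.03384.
Because the samples are independent, SE_diff = √(0.01670² + 0.03384²) = 0.03774.
Using z* = 1.645 for 90%, ME = 1.645 × 0.03774 = 0.06208.
p̂₁ − p̂₂ = -0.0323; interval -0.0323 ± 0.06208 gives (-0.09438, 0.02978).
The interval (-0.09438, 0.02978) contains 0, so the difference is not significant.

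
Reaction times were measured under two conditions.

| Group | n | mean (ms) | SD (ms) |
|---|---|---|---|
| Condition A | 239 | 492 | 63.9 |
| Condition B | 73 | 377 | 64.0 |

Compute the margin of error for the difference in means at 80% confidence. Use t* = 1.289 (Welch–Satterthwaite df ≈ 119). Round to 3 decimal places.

11.028

Per-group SEs: s₁/√n₁ = 63.9/√239 = 4.1333, s₂/√n₂ = 64.0/√73 = 7.4906.
Unpooled SE of the difference: √(17.08416889 + 56.10908836) = 8.5553.
Margin of error = t* · SE = 1.289 × 8.5553 = 11.0278.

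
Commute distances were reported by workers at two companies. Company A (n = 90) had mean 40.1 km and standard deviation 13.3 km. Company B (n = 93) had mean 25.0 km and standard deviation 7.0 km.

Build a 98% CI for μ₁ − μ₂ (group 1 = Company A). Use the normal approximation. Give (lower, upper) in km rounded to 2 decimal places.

Standard errors of each mean: 13.3/√90 = 1.4019 and 7.0/√93 = 0.7259.
SE(x̄₁ − x̄₂) = √(1.4019² + 0.7259²) = 1.5787 for independent samples with unequal variances.
With z* = 2.326, the margin is 2.326 × 1.5787 = 3.6721.
x̄₁ − x̄₂ = 40.1 − 25.0 = 15.1000; the interval is 15.1000 ± 3.6721 = (11.43, 18.77).

(11.43, 18.77)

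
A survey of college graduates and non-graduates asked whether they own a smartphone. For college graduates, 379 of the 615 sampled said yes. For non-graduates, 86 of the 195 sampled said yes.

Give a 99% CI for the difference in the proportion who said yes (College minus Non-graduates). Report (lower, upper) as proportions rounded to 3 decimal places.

First, p̂₁ = 379/615 = 0.6163; p̂₂ = 86/195 = 0.4410.
The two standard errors are √(0.6163×0.3837/615) = 0.01961 and √(0.4410×0.5590/195) = 0.03556.
Because the samples are independent, SE_diff = √(0.01961² + 0.03556²) = 0.04061.
Using z* = 2.576 for 99%, ME = 2.576 × 0.04061 = 0.10461.
p̂₁ − p̂₂ = 0.1753; interval 0.1753 ± 0.10461 gives (0.071, 0.280).

(0.071, 0.280)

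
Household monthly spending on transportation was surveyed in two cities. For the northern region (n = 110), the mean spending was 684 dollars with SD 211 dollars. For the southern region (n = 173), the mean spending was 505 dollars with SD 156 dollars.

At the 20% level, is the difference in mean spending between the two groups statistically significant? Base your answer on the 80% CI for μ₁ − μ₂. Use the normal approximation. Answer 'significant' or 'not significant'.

significant

Per-group SEs: s₁/√n₁ = 211/√110 = 20.1181, s₂/√n₂ = 156/√173 = 11.8605.
Unpooled SE of the difference: √(404.73794761 + 140.67146025) = 23.3540.
Margin of error = z* · SE = 1.282 × 23.3540 = 29.9398.
x̄₁ − x̄₂ = 684 − 505 = 179.0000.
CI: 179.0000 ± 29.9398 = (149.0602, 208.9398).
The interval (149.0602, 208.9398) does not contain 0, so the difference is significant.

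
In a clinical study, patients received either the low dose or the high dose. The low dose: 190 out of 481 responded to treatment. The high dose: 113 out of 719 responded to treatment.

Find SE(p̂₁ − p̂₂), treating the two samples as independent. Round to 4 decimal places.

First, p̂₁ = 190/481 = 0.3950; p̂₂ = 113/719 = 0.1572.
The two standard errors are √(0.3950×0.6050/481) = 0.02229 and √(0.1572×0.8428/719) = 0.01357.
Because the samples are independent, SE_diff = √(0.02229² + 0.01357²) = 0.02610.

0.0261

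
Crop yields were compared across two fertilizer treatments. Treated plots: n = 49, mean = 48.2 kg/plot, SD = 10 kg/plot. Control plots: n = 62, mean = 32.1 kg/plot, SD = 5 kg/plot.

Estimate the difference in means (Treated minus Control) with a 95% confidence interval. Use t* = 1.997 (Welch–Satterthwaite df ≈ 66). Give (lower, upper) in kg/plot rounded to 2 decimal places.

(12.98, 19.22)

SE₁ = s₁/√n₁ = 10/√49 = 1.4286; SE₂ = 5/√62 = 0.6350.
Independent samples, unequal variances: SE_diff = √(SE₁² + SE₂²) = √(2.04089796 + 0.403225) = 1.5634.
t* = 1.997, so margin of error = 1.997 × 1.5634 = 3.1221.
Difference in means = 48.2 − 32.1 = 16.1000.
16.1000 ± 3.1221 → (12.98, 19.22).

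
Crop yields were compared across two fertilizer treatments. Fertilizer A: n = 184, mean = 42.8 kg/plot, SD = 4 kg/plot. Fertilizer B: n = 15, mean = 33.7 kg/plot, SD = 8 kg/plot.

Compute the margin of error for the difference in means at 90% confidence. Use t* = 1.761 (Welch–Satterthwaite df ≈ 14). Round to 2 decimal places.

3.67

Per-group SEs: s₁/√n₁ = 4/√184 = 0.2949, s₂/√n₂ = 8/√15 = 2.0656.
Unpooled SE of the difference: √(0.08696601 + 4.26670336) = 2.0865.
Margin of error = t* · SE = 1.761 × 2.0865 = 3.6743.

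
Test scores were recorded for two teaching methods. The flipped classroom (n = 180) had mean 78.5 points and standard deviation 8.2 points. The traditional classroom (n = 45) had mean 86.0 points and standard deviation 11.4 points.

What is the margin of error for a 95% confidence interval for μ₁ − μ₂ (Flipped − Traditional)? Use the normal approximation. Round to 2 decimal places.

Per-group SEs: s₁/√n₁ = 8.2/√180 = 0.6112, s₂/√n₂ = 11.4/√45 = 1.6994.
Unpooled SE of the difference: √(0.37356544 + 2.88796036) = 1.8060.
Margin of error = z* · SE = 1.960 × 1.8060 = 3.5398.

3.54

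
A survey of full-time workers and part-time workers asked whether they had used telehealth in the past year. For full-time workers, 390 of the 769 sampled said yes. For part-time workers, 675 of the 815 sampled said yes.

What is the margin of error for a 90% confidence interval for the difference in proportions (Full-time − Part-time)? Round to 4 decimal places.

First, p̂₁ = 390/769 = 0.5072; p̂₂ = 675/815 = 0.8282.
The two standard errors are √(0.5072×0.4928/769) = 0.01803 and √(0.8282×0.1718/815) = 0.01321.
Because the samples are independent, SE_diff = √(0.01803² + 0.01321²) = 0.02235.
Using z* = 1.645 for 90%, ME = 1.645 × 0.02235 = 0.03677.

0.0368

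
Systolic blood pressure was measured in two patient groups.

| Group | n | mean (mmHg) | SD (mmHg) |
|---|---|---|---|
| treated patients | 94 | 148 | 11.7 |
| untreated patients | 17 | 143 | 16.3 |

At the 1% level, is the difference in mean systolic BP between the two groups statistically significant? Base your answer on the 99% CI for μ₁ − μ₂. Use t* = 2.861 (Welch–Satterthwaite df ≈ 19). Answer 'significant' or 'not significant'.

not significant

SE₁ = s₁/√n₁ = 11.7/√94 = 1.2068; SE₂ = 16.3/√17 = 3.9533.
Independent samples, unequal variances: SE_diff = √(SE₁² + SE₂²) = √(1.45636624 + 15.62858089) = 4.1334.
t* = 2.861, so margin of error = 2.861 × 4.1334 = 11.8257.
Difference in means = 148 − 143 = 5.0000.
5.0000 ± 11.8257 → (-6.8257, 16.8257).
The interval (-6.8257, 16.8257) contains 0, so the difference is not significant.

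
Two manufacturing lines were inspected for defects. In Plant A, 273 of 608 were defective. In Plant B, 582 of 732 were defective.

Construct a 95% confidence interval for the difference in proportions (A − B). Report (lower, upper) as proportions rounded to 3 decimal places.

Sample proportions: 273/608 = 0.4490, 582/732 = 0.7951.
Each SE is √(p̂(1−p̂)/n): √(0.4490·0.5510/608) = 0.02017 and √(0.7951·0.2049/732) = 0.01492.
SE(p̂₁ − p̂₂) = √(SE₁² + SE₂²) = √(0.0004068289 + 0.0002226064) = 0.02509, since the two samples are independent.
At 95% confidence z* = 1.960; margin = 1.960 × 0.02509 = 0.04918.
The difference is 0.4490 − 0.7951 = -0.3461, so the interval is -0.3461 ± 0.04918 = (-0.395, -0.297).

(-0.395, -0.297)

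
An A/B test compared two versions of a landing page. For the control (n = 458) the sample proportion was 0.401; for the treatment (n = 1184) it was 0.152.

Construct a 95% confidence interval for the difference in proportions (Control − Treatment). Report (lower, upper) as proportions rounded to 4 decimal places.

(0.1997, 0.2983)

The two standard errors are √(0.4010×0.5990/458) = 0.02290 and √(0.1520×0.8480/1184) = 0.01043.
Because the samples are independent, SE_diff = √(0.02290² + 0.01043²) = 0.02516.
Using z* = 1.960 for 95%, ME = 1.960 × 0.02516 = 0.04931.
p̂₁ − p̂₂ = 0.2490; interval 0.2490 ± 0.04931 gives (0.1997, 0.2983).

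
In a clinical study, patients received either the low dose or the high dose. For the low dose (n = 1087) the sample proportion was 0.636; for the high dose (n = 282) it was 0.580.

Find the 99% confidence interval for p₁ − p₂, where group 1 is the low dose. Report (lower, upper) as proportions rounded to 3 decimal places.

SE₁ = √(p̂₁(1−p̂₁)/n₁) = √(0.6360·0.3640/1087) = 0.01459; SE₂ = √(0.5800·0.4200/282) = 0.02939.
Independent samples: SE of the difference = √(SE₁² + SE₂²) = √(0.0002128681 + 0.0008637721) = 0.03281.
z* for 99% confidence is 2.576, so the margin of error is 2.576 × 0.03281 = 0.08452.
Point estimate p̂₁ − p̂₂ = 0.6360 − 0.5800 = 0.0560.
0.0560 ± 0.08452 → (-0.029, 0.141).

(-0.029, 0.141)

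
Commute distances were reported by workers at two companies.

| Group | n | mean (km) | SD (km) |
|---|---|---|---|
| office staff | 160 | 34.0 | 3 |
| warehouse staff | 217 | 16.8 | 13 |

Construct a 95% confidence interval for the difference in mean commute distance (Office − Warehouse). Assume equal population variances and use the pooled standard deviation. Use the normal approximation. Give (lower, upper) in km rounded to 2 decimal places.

s_p = √[((n₁−1)s₁² + (n₂−1)s₂²)/(n₁+n₂−2)] = √[(159·3² + 216·13²)/375] = 10.0578.
SE = 10.0578·√(1/160 + 1/217) = 1.0481.
With z* = 1.960, margin = 1.960 × 1.0481 = 2.0543.
x̄₁ − x̄₂ = 34.0 − 16.8 = 17.2000; interval 17.2000 ± 2.0543 = (15.15, 19.25).

(15.15, 19.25)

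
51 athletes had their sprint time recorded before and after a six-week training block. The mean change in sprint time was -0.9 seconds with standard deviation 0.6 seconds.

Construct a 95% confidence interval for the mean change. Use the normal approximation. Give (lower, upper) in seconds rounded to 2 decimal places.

This is a matched-pairs design, so SE = s_d/√n = 0.6/√51 = 0.0840.
Margin = 1.960 × 0.0840 = 0.1646; the interval is -0.9 ± 0.1646 = (-1.06, -0.74).

(-1.06, -0.74)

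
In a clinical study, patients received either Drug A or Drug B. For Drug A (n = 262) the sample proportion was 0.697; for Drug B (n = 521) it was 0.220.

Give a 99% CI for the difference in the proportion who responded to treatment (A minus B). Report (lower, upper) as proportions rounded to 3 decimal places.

(0.390, 0.564)

Each SE is √(p̂(1−p̂)/n): √(0.6970·0.3030/262) = 0.02839 and √(0.2200·0.7800/521) = 0.01815.
SE(p̂₁ − p̂₂) = √(SE₁² + SE₂²) = √(0.0008059921 + 0.0003294225) = 0.03370, since the two samples are independent.
At 99% confidence z* = 2.576; margin = 2.576 × 0.03370 = 0.08681.
The difference is 0.6970 − 0.2200 = 0.4770, so the interval is 0.4770 ± 0.08681 = (0.390, 0.564).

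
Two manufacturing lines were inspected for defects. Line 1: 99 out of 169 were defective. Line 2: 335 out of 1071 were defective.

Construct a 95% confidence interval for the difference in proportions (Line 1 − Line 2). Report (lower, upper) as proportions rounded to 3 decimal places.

First, p̂₁ = 99/169 = 0.5858; p̂₂ = 335/1071 = 0.3128.
The two standard errors are √(0.5858×0.4142/169) = 0.03789 and √(0.3128×0.6872/1071) = 0.01417.
Because the samples are independent, SE_diff = √(0.03789² + 0.01417²) = 0.04045.
Using z* = 1.960 for 95%, ME = 1.960 × 0.04045 = 0.07928.
p̂₁ − p̂₂ = 0.2730; interval 0.2730 ± 0.07928 gives (0.194, 0.352).

(0.194, 0.352)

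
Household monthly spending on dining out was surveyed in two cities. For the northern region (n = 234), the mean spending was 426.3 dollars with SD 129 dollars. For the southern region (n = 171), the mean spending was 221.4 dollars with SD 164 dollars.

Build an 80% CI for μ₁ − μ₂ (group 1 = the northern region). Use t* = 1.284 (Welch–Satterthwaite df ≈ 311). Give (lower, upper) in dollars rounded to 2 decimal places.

(185.49, 224.31)

SE₁ = s₁/√n₁ = 129/√234 = 8.4330; SE₂ = 164/√171 = 12.5414.
Independent samples, unequal variances: SE_diff = √(SE₁² + SE₂²) = √(71.115489 + 157.28671396) = 15.1130.
t* = 1.284, so margin of error = 1.284 × 15.1130 = 19.4051.
Difference in means = 426.3 − 221.4 = 204.9000.
204.9000 ± 19.4051 → (185.49, 224.31).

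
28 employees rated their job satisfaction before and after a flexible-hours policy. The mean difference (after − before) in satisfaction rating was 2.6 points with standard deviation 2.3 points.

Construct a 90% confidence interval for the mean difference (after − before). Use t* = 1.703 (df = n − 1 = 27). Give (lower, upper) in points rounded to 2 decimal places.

This is a matched-pairs design, so SE = s_d/√n = 2.3/√28 = 0.4347.
Margin = 1.703 × 0.4347 = 0.7403; the interval is 2.6 ± 0.7403 = (1.86, 3.34).

(1.86, 3.34)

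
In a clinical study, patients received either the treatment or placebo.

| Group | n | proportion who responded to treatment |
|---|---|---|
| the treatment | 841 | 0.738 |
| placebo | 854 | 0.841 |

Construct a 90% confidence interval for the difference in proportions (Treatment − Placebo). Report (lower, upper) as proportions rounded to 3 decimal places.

(-0.135, -0.071)

Each SE is √(p̂(1−p̂)/n): √(0.7380·0.2620/841) = 0.01516 and √(0.8410·0.1590/854) = 0.01251.
SE(p̂₁ − p̂₂) = √(SE₁² + SE₂²) = √(0.0002298256 + 0.0001565001) = 0.01966, since the two samples are independent.
At 90% confidence z* = 1.645; margin = 1.645 × 0.01966 = 0.03234.
The difference is 0.7380 − 0.8410 = -0.1030, so the interval is -0.1030 ± 0.03234 = (-0.135, -0.071).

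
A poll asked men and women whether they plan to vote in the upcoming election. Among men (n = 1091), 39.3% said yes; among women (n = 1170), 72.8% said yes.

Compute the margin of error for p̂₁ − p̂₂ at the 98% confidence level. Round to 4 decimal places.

The two standard errors are √(0.3930×0.6070/1091) = 0.01479 and √(0.7280×0.2720/1170) = 0.01301.
Because the samples are independent, SE_diff = √(0.01479² + 0.01301²) = 0.01970.
Using z* = 2.326 for 98%, ME = 2.326 × 0.01970 = 0.04582.

0.0458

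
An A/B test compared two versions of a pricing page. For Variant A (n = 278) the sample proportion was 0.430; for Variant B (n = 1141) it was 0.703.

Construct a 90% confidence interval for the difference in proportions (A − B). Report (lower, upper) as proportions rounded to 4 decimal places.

(-0.3267, -0.2193)

Each SE is √(p̂(1−p̂)/n): √(0.4300·0.5700/278) = 0.02969 and √(0.7030·0.2970/1141) = 0.01353.
SE(p̂₁ − p̂₂) = √(SE₁² + SE₂²) = √(0.0008814961 + 0.0001830609) = 0.03263, since the two samples are independent.
At 90% confidence z* = 1.645; margin = 1.645 × 0.03263 = 0.05368.
The difference is 0.4300 − 0.7030 = -0.2730, so the interval is -0.2730 ± 0.05368 = (-0.3267, -0.2193).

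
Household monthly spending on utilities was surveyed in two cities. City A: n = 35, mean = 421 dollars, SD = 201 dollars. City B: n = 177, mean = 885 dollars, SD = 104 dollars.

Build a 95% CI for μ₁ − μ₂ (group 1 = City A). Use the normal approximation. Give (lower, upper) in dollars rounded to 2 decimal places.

(-532.33, -395.67)

SE₁ = s₁/√n₁ = 201/√35 = 33.9752; SE₂ = 104/√177 = 7.8171.
Independent samples, unequal variances: SE_diff = √(SE₁² + SE₂²) = √(1154.31421504 + 61.10705241) = 34.8629.
z* = 1.960, so margin of error = 1.960 × 34.8629 = 68.3313.
Difference in means = 421 − 885 = -464.0000.
-464.0000 ± 68.3313 → (-532.33, -395.67).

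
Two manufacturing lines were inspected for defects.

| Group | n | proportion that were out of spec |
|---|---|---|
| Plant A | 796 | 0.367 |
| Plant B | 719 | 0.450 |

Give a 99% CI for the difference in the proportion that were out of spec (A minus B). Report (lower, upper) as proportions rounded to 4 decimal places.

(-0.1480, -0.0180)

Each SE is √(p̂(1−p̂)/n): √(0.3670·0.6330/796) = 0.01708 and √(0.4500·0.5500/719) = 0.01855.
SE(p̂₁ − p̂₂) = √(SE₁² + SE₂²) = √(0.0002917264 + 0.0003441025) = 0.02522, since the two samples are independent.
At 99% confidence z* = 2.576; margin = 2.576 × 0.02522 = 0.06497.
The difference is 0.3670 − 0.4500 = -0.0830, so the interval is -0.0830 ± 0.06497 = (-0.1480, -0.0180).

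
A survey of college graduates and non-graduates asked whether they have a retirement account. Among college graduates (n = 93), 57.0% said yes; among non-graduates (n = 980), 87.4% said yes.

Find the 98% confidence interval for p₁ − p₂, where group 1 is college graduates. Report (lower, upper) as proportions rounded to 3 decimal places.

Each SE is √(p̂(1−p̂)/n): √(0.5700·0.4300/93) = 0.05134 and √(0.8740·0.1260/980) = 0.01060.
SE(p̂₁ − p̂₂) = √(SE₁² + SE₂²) = √(0.0026357956 + 0.00011236) = 0.05242, since the two samples are independent.
At 98% confidence z* = 2.326; margin = 2.326 × 0.05242 = 0.12193.
The difference is 0.5700 − 0.8740 = -0.3040, so the interval is -0.3040 ± 0.12193 = (-0.426, -0.182).

(-0.426, -0.182)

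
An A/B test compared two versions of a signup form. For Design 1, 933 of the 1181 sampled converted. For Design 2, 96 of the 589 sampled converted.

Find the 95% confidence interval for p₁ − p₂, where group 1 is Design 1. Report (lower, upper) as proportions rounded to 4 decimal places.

(0.5892, 0.6648)

Sample proportions: 933/1181 = 0.7900, 96/589 = 0.1630.
Each SE is √(p̂(1−p̂)/n): √(0.7900·0.2100/1181) = 0.01185 and √(0.1630·0.8370/589) = 0.01522.
SE(p̂₁ − p̂₂) = √(SE₁² + SE₂²) = √(0.0001404225 + 0.0002316484) = 0.01929, since the two samples are independent.
At 95% confidence z* = 1.960; margin = 1.960 × 0.01929 = 0.03781.
The difference is 0.7900 − 0.1630 = 0.6270, so the interval is 0.6270 ± 0.03781 = (0.5892, 0.6648).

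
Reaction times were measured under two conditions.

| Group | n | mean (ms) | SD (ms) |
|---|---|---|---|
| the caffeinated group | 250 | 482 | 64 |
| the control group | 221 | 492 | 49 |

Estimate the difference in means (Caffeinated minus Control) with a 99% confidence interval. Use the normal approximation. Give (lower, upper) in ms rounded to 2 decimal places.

(-23.45, 3.45)

Per-group SEs: s₁/√n₁ = 64/√250 = 4.0477, s₂/√n₂ = 49/√221 = 3.2961.
Unpooled SE of the difference: √(16.38387529 + 10.86427521) = 5.2200.
Margin of error = z* · SE = 2.576 × 5.2200 = 13.4467.
x̄₁ − x̄₂ = 482 − 492 = -10.0000.
CI: -10.0000 ± 13.4467 = (-23.45, 3.45).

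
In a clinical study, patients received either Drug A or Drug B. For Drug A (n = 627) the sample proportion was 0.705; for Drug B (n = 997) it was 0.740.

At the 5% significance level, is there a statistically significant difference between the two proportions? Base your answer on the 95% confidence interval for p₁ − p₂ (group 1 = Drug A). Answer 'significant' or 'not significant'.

not significant

SE₁ = √(p̂₁(1−p̂₁)/n₁) = √(0.7050·0.2950/627) = 0.01821; SE₂ = √(0.7400·0.2600/997) = 0.01389.
Independent samples: SE of the difference = √(SE₁² + SE₂²) = √(0.0003316041 + 0.0001929321) = 0.02290.
z* for 95% confidence is 1.960, so the margin of error is 1.960 × 0.02290 = 0.04488.
Point estimate p̂₁ − p̂₂ = 0.7050 − 0.7400 = -0.0350.
-0.0350 ± 0.04488 → (-0.07988, 0.00988).
The interval (-0.07988, 0.00988) contains 0, so the difference is not significant.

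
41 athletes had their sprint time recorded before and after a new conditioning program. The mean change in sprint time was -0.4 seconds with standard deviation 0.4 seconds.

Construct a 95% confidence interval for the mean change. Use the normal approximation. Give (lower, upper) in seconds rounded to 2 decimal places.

This is a matched-pairs design, so SE = s_d/√n = 0.4/√41 = 0.0625.
Margin = 1.960 × 0.0625 = 0.1225; the interval is -0.4 ± 0.1225 = (-0.52, -0.28).

(-0.52, -0.28)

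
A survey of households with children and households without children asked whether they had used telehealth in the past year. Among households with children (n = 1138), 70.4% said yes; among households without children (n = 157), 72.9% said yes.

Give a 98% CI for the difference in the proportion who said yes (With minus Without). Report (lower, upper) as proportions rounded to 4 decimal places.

The two standard errors are √(0.7040×0.2960/1138) = 0.01353 and √(0.7290×0.2710/157) = 0.03547.
Because the samples are independent, SE_diff = √(0.01353² + 0.03547²) = 0.03796.
Using z* = 2.326 for 98%, ME = 2.326 × 0.03796 = 0.08829.
p̂₁ − p̂₂ = -0.0250; interval -0.0250 ± 0.08829 gives (-0.1133, 0.0633).

(-0.1133, 0.0633)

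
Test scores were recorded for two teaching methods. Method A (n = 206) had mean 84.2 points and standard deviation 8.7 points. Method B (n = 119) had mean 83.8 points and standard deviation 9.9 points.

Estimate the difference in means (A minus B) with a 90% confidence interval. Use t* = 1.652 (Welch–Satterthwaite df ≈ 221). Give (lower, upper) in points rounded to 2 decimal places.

Standard errors of each mean: 8.7/√206 = 0.6062 and 9.9/√119 = 0.9075.
SE(x̄₁ − x̄₂) = √(0.6062² + 0.9075²) = 1.0913 for independent samples with unequal variances.
With t* = 1.652, the margin is 1.652 × 1.0913 = 1.8028.
x̄₁ − x̄₂ = 84.2 − 83.8 = 0.4000; the interval is 0.4000 ± 1.8028 = (-1.40, 2.20).

(-1.40, 2.20)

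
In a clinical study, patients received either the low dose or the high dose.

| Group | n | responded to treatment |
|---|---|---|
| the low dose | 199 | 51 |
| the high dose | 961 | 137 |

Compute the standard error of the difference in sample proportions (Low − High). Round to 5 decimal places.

First, p̂₁ = 51/199 = 0.2563; p̂₂ = 137/961 = 0.1426.
The two standard errors are √(0.2563×0.7437/199) = 0.03095 and √(0.1426×0.8574/961) = 0.01128.
Because the samples are independent, SE_diff = √(0.03095² + 0.01128²) = 0.03294.

0.03294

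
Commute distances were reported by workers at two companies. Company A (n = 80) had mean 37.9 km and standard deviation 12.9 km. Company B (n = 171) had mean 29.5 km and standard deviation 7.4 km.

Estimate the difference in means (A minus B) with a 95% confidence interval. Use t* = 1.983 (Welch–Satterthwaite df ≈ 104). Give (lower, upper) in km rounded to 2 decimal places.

Per-group SEs: s₁/√n₁ = 12.9/√80 = 1.4423, s₂/√n₂ = 7.4/√171 = 0.5659.
Unpooled SE of the difference: √(2.08022929 + 0.32024281) = 1.5493.
Margin of error = t* · SE = 1.983 × 1.5493 = 3.0723.
x̄₁ − x̄₂ = 37.9 − 29.5 = 8.4000.
CI: 8.4000 ± 3.0723 = (5.33, 11.47).

(5.33, 11.47)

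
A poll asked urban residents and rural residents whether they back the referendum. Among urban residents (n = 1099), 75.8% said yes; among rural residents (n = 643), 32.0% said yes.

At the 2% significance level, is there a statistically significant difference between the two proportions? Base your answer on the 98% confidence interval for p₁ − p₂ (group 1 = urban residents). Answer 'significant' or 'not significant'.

significant

Each SE is √(p̂(1−p̂)/n): √(0.7580·0.2420/1099) = 0.01292 and √(0.3200·0.6800/643) = 0.01840.
SE(p̂₁ − p̂₂) = √(SE₁² + SE₂²) = √(0.0001669264 + 0.00033856) = 0.02248, since the two samples are independent.
At 98% confidence z* = 2.326; margin = 2.326 × 0.02248 = 0.05229.
The difference is 0.7580 − 0.3200 = 0.4380, so the interval is 0.4380 ± 0.05229 = (0.38571, 0.49029).
The interval (0.38571, 0.49029) does not contain 0, so the difference is significant.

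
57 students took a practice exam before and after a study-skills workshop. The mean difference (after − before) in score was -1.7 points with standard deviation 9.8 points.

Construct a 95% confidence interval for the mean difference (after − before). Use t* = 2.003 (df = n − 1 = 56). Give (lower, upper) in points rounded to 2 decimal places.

Paired design: SE = s_d/√n = 9.8/√57 = 1.2980.
t* = 2.003; margin of error = 2.003 × 1.2980 = 2.5999.
-1.7 ± 2.5999 → (-4.30, 0.90).

(-4.30, 0.90)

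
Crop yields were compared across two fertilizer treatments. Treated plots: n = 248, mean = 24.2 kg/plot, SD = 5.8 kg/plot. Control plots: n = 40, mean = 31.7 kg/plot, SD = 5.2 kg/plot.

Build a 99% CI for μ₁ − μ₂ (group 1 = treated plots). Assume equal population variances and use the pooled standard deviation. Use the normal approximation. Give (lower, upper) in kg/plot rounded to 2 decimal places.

Pooled variance s_p² = [247·5.8² + 39·5.2²] / (248+40−2) = 32.7400, so s_p = 5.7219.
SE_diff = s_p·√(1/n₁ + 1/n₂) = 5.7219·√(1/248 + 1/40) = 0.9749.
z* = 2.576; margin = 2.576 × 0.9749 = 2.5113.
Difference = 24.2 − 31.7 = -7.5000.
-7.5000 ± 2.5113 → (-10.01, -4.99).

(-10.01, -4.99)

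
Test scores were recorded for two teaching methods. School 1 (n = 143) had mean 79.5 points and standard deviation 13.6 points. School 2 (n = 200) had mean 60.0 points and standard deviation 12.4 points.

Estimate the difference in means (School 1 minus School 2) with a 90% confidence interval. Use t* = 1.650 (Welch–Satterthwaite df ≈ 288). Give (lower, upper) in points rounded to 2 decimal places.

SE₁ = s₁/√n₁ = 13.6/√143 = 1.1373; SE₂ = 12.4/√200 = 0.8768.
Independent samples, unequal variances: SE_diff = √(SE₁² + SE₂²) = √(1.29345129 + 0.76877824) = 1.4360.
t* = 1.650, so margin of error = 1.650 × 1.4360 = 2.3694.
Difference in means = 79.5 − 60.0 = 19.5000.
19.5000 ± 2.3694 → (17.13, 21.87).

(17.13, 21.87)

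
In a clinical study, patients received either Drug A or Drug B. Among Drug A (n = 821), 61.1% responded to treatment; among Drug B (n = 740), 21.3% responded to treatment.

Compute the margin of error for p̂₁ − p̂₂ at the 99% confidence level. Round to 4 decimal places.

0.0585

SE₁ = √(p̂₁(1−p̂₁)/n₁) = √(0.6110·0.3890/821) = 0.01701; SE₂ = √(0.2130·0.7870/740) = 0.01505.
Independent samples: SE of the difference = √(SE₁² + SE₂²) = √(0.0002893401 + 0.0002265025) = 0.02271.
z* for 99% confidence is 2.576, so the margin of error is 2.576 × 0.02271 = 0.05850.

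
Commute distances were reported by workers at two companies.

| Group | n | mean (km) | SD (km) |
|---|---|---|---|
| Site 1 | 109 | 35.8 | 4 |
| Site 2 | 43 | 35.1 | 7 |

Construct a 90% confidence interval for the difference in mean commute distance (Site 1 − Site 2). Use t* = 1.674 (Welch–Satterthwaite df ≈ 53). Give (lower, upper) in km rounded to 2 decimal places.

Per-group SEs: s₁/√n₁ = 4/√109 = 0.3831, s₂/√n₂ = 7/√43 = 1.0675.
Unpooled SE of the difference: √(0.14676561 + 1.13955625) = 1.1342.
Margin of error = t* · SE = 1.674 × 1.1342 = 1.8987.
x̄₁ − x̄₂ = 35.8 − 35.1 = 0.7000.
CI: 0.7000 ± 1.8987 = (-1.20, 2.60).

(-1.20, 2.60)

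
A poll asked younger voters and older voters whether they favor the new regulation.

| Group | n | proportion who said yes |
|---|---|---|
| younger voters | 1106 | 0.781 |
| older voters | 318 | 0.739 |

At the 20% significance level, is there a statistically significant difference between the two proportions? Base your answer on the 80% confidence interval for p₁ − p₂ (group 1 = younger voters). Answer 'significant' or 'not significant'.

The two standard errors are √(0.7810×0.2190/1106) = 0.01244 and √(0.7390×0.2610/318) = 0.02463.
Because the samples are independent, SE_diff = √(0.01244² + 0.02463²) = 0.02759.
Using z* = 1.282 for 80%, ME = 1.282 × 0.02759 = 0.03537.
p̂₁ − p̂₂ = 0.0420; interval 0.0420 ± 0.03537 gives (0.00663, 0.07737).
The interval (0.00663, 0.07737) does not contain 0, so the difference is significant.

significant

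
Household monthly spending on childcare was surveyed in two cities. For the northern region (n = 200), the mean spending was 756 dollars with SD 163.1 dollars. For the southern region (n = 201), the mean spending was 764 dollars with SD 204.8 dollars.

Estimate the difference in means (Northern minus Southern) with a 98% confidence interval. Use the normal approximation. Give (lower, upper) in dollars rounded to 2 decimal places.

(-51.00, 35.00)

Standard errors of each mean: 163.1/√200 = 11.5329 and 204.8/√201 = 14.4455.
SE(x̄₁ − x̄₂) = √(11.5329² + 14.4455²) = 18.4846 for independent samples with unequal variances.
With z* = 2.326, the margin is 2.326 × 18.4846 = 42.9952.
x̄₁ − x̄₂ = 756 − 764 = -8.0000; the interval is -8.0000 ± 42.9952 = (-51.00, 35.00).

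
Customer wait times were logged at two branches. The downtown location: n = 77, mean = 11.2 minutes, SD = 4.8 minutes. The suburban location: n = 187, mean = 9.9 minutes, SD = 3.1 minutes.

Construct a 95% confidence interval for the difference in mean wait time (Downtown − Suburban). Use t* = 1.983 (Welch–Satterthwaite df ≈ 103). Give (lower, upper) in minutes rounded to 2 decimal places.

(0.13, 2.47)

Per-group SEs: s₁/√n₁ = 4.8/√77 = 0.5470, s₂/√n₂ = 3.1/√187 = 0.2267.
Unpooled SE of the difference: √(0.299209 + 0.05139289) = 0.5921.
Margin of error = t* · SE = 1.983 × 0.5921 = 1.1741.
x̄₁ − x̄₂ = 11.2 − 9.9 = 1.3000.
CI: 1.3000 ± 1.1741 = (0.13, 2.47).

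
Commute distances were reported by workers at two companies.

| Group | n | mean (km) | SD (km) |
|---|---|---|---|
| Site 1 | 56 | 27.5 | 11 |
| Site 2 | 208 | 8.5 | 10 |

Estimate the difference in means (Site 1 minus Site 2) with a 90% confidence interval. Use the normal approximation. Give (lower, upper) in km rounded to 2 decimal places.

(16.33, 21.67)

SE₁ = s₁/√n₁ = 11/√56 = 1.4699; SE₂ = 10/√208 = 0.6934.
Independent samples, unequal variances: SE_diff = √(SE₁² + SE₂²) = √(2.16060601 + 0.48080356) = 1.6252.
z* = 1.645, so margin of error = 1.645 × 1.6252 = 2.6735.
Difference in means = 27.5 − 8.5 = 19.0000.
19.0000 ± 2.6735 → (16.33, 21.67).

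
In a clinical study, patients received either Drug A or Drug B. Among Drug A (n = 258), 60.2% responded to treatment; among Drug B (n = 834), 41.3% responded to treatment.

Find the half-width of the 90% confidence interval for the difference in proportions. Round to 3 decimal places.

SE₁ = √(p̂₁(1−p̂₁)/n₁) = √(0.6020·0.3980/258) = 0.03047; SE₂ = √(0.4130·0.5870/834) = 0.01705.
Independent samples: SE of the difference = √(SE₁² + SE₂²) = √(0.0009284209 + 0.0002907025) = 0.03492.
z* for 90% confidence is 1.645, so the margin of error is 1.645 × 0.03492 = 0.05744.

0.057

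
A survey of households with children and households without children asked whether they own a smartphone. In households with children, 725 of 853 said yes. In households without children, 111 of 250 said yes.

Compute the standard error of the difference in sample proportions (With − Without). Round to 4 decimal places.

First, p̂₁ = 725/853 = 0.8499; p̂₂ = 111/250 = 0.4440.
The two standard errors are √(0.8499×0.1501/853) = 0.01223 and √(0.4440×0.5560/250) = 0.03142.
Because the samples are independent, SE_diff = √(0.01223² + 0.03142²) = 0.03372.

0.0337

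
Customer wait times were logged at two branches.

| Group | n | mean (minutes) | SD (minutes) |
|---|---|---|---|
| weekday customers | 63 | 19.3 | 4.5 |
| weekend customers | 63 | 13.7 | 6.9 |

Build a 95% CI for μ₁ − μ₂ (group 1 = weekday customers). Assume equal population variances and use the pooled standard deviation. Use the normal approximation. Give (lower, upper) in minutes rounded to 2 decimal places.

s_p = √[((n₁−1)s₁² + (n₂−1)s₂²)/(n₁+n₂−2)] = √[(62·4.5² + 62·6.9²)/124] = 5.8249.
SE = 5.8249·√(1/63 + 1/63) = 1.0378.
With z* = 1.960, margin = 1.960 × 1.0378 = 2.0341.
x̄₁ − x̄₂ = 19.3 − 13.7 = 5.6000; interval 5.6000 ± 2.0341 = (3.57, 7.63).

(3.57, 7.63)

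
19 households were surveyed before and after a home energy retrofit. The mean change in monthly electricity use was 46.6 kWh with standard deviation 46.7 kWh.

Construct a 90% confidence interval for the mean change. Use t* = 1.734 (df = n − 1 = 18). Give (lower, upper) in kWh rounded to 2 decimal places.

(28.02, 65.18)

Paired design: SE = s_d/√n = 46.7/√19 = 10.7137.
t* = 1.734; margin of error = 1.734 × 10.7137 = 18.5776.
46.6 ± 18.5776 → (28.02, 65.18).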